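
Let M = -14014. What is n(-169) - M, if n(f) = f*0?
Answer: 14014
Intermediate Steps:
n(f) = 0
n(-169) - M = 0 - 1*(-14014) = 0 + 14014 = 14014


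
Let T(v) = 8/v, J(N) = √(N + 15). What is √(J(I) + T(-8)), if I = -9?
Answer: √(-1 + √6) ≈ 1.2039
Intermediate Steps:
J(N) = √(15 + N)
√(J(I) + T(-8)) = √(√(15 - 9) + 8/(-8)) = √(√6 + 8*(-⅛)) = √(√6 - 1) = √(-1 + √6)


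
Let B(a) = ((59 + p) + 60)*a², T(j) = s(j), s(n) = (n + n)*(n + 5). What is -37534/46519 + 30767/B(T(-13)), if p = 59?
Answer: -287617783655/358242446848 ≈ -0.80286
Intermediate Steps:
s(n) = 2*n*(5 + n) (s(n) = (2*n)*(5 + n) = 2*n*(5 + n))
T(j) = 2*j*(5 + j)
B(a) = 178*a² (B(a) = ((59 + 59) + 60)*a² = (118 + 60)*a² = 178*a²)
-37534/46519 + 30767/B(T(-13)) = -37534/46519 + 30767/((178*(2*(-13)*(5 - 13))²)) = -37534*1/46519 + 30767/((178*(2*(-13)*(-8))²)) = -37534/46519 + 30767/((178*208²)) = -37534/46519 + 30767/((178*43264)) = -37534/46519 + 30767/7700992 = -287617783655/358242446848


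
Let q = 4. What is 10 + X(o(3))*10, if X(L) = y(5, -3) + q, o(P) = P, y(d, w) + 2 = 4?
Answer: 70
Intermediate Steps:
y(d, w) = 2 (y(d, w) = -2 + 4 = 2)
X(L) = 6 (X(L) = 2 + 4 = 6)
10 + X(o(3))*10 = 10 + 6*10 = 10 + 60 = 70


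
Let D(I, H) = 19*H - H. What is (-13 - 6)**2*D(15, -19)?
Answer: -123462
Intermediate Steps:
D(I, H) = 18*H
(-13 - 6)**2*D(15, -19) = (-13 - 6)**2*(18*(-19)) = (-19)**2*(-342) = 361*(-342) = -123462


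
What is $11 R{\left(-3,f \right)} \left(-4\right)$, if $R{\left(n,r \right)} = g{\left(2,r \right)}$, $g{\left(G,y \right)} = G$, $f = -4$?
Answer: $-88$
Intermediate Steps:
$R{\left(n,r \right)} = 2$
$11 R{\left(-3,f \right)} \left(-4\right) = 11 \cdot 2 \left(-4\right) = 22 \left(-4\right) = -88$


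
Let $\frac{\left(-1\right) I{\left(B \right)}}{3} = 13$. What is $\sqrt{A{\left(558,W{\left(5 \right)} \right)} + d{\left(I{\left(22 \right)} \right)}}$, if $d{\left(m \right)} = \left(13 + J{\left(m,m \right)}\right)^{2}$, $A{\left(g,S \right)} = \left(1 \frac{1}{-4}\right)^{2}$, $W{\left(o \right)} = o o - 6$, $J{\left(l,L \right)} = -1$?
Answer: $\frac{\sqrt{2305}}{4} \approx 12.003$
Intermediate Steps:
$W{\left(o \right)} = -6 + o^{2}$ ($W{\left(o \right)} = o^{2} - 6 = -6 + o^{2}$)
$I{\left(B \right)} = -39$ ($I{\left(B \right)} = \left(-3\right) 13 = -39$)
$A{\left(g,S \right)} = \frac{1}{16}$ ($A{\left(g,S \right)} = \left(1 \left(- \frac{1}{4}\right)\right)^{2} = \left(- \frac{1}{4}\right)^{2} = \frac{1}{16}$)
$d{\left(m \right)} = 144$ ($d{\left(m \right)} = \left(13 - 1\right)^{2} = 12^{2} = 144$)
$\sqrt{A{\left(558,W{\left(5 \right)} \right)} + d{\left(I{\left(22 \right)} \right)}} = \sqrt{\frac{1}{16} + 144} = \sqrt{\frac{2305}{16}} = \frac{\sqrt{2305}}{4}$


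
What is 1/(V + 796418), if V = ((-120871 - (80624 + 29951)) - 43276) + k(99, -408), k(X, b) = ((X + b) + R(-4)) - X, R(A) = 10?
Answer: 1/521298 ≈ 1.9183e-6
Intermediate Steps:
k(X, b) = 10 + b (k(X, b) = ((X + b) + 10) - X = (10 + X + b) - X = 10 + b)
V = -275120 (V = ((-120871 - (80624 + 29951)) - 43276) + (10 - 408) = ((-120871 - 1*110575) - 43276) - 398 = ((-120871 - 110575) - 43276) - 398 = (-231446 - 43276) - 398 = -274722 - 398 = -275120)
1/(V + 796418) = 1/(-275120 + 796418) = 1/521298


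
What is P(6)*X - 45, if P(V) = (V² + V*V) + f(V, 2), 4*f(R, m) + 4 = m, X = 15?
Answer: 2055/2 ≈ 1027.5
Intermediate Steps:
f(R, m) = -1 + m/4
P(V) = -½ + 2*V² (P(V) = (V² + V*V) + (-1 + (¼)*2) = (V² + V²) + (-1 + ½) = 2*V² - ½ = -½ + 2*V²)
P(6)*X - 45 = (-½ + 2*6²)*15 - 45 = (-½ + 2*36)*15 - 45 = (-½ + 72)*15 - 45 = (143/2)*15 - 45 = 2145/2 - 45 = 2055/2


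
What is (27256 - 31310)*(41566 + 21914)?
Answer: -257347920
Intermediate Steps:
(27256 - 31310)*(41566 + 21914) = -4054*63480 = -257347920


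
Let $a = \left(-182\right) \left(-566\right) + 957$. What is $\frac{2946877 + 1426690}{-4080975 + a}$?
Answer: $- \frac{397597}{361546} \approx -1.0997$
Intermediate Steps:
$a = 103969$ ($a = 103012 + 957 = 103969$)
$\frac{2946877 + 1426690}{-4080975 + a} = \frac{2946877 + 1426690}{-4080975 + 103969} = \frac{4373567}{-3977006} = 4373567 \left(- \frac{1}{3977006}\right) = - \frac{397597}{361546}$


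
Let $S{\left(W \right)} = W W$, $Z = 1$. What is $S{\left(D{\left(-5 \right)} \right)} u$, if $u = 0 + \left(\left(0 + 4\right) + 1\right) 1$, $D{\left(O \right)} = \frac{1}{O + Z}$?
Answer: $\frac{5}{16} \approx 0.3125$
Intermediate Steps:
$D{\left(O \right)} = \frac{1}{1 + O}$ ($D{\left(O \right)} = \frac{1}{O + 1} = \frac{1}{1 + O}$)
$S{\left(W \right)} = W^{2}$
$u = 5$ ($u = 0 + \left(4 + 1\right) 1 = 0 + 5 \cdot 1 = 0 + 5 = 5$)
$S{\left(D{\left(-5 \right)} \right)} u = \left(\frac{1}{1 - 5}\right)^{2} \cdot 5 = \left(\frac{1}{-4}\right)^{2} \cdot 5 = \left(- \frac{1}{4}\right)^{2} \cdot 5 = \frac{1}{16} \cdot 5 = \frac{5}{16}$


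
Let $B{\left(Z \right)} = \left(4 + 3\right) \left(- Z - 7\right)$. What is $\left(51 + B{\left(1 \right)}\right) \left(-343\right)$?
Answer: $1715$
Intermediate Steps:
$B{\left(Z \right)} = -49 - 7 Z$ ($B{\left(Z \right)} = 7 \left(-7 - Z\right) = -49 - 7 Z$)
$\left(51 + B{\left(1 \right)}\right) \left(-343\right) = \left(51 - 56\right) \left(-343\right) = \left(-5\right) \left(-343\right) = 1715$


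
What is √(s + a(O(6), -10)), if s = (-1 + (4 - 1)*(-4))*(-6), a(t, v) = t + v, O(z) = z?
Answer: √74 ≈ 8.6023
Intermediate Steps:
s = 78 (s = (-1 + 3*(-4))*(-6) = (-1 - 12)*(-6) = -13*(-6) = 78)
√(s + a(O(6), -10)) = √(78 + (6 - 10)) = √(78 - 4) = √74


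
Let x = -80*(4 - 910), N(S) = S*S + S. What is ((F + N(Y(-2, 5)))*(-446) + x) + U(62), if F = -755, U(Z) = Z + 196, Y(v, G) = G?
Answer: 396088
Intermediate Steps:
N(S) = S + S² (N(S) = S² + S = S + S²)
U(Z) = 196 + Z
x = 72480 (x = -80*(-906) = 72480)
((F + N(Y(-2, 5)))*(-446) + x) + U(62) = ((-755 + 5*(1 + 5))*(-446) + 72480) + (196 + 62) = ((-755 + 5*6)*(-446) + 72480) + 258 = ((-755 + 30)*(-446) + 72480) + 258 = (-725*(-446) + 72480) + 258 = (323350 + 72480) + 258 = 395830 + 258 = 396088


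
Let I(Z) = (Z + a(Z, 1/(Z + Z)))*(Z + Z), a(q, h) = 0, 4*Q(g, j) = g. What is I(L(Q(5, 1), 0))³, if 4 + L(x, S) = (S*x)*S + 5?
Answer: 8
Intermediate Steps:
Q(g, j) = g/4
L(x, S) = 1 + x*S² (L(x, S) = -4 + ((S*x)*S + 5) = -4 + (x*S² + 5) = -4 + (5 + x*S²) = 1 + x*S²)
I(Z) = 2*Z² (I(Z) = (Z + 0)*(Z + Z) = Z*(2*Z) = 2*Z²)
I(L(Q(5, 1), 0))³ = (2*(1 + ((¼)*5)*0²)²)³ = (2*(1 + (5/4)*0)²)³ = (2*(1 + 0)²)³ = (2*1²)³ = (2*1)³ = 2³ = 8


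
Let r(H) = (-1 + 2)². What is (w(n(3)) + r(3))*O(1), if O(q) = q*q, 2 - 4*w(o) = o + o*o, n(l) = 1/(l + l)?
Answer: 209/144 ≈ 1.4514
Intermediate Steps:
r(H) = 1 (r(H) = 1² = 1)
n(l) = 1/(2*l)
w(o) = ½ - o/4 - o²/4 (w(o) = ½ - (o + o*o)/4 = ½ - (o + o²)/4 = ½ + (-o/4 - o²/4) = ½ - o/4 - o²/4)
O(q) = q²
(w(n(3)) + r(3))*O(1) = ((½ - 1/(8*3) - ((½)/3)²/4) + 1)*1² = ((½ - 1/(8*3) - ((½)*(⅓))²/4) + 1)*1 = ((½ - ¼*⅙ - (⅙)²/4) + 1)*1 = ((½ - 1/24 - ¼*1/36) + 1)*1 = ((½ - 1/24 - 1/144) + 1)*1 = (65/144 + 1)*1 = (209/144)*1 = 209/144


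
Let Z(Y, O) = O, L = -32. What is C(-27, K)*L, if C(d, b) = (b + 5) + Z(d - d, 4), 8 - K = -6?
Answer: -736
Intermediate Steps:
K = 14 (K = 8 - 1*(-6) = 8 + 6 = 14)
C(d, b) = 9 + b (C(d, b) = (b + 5) + 4 = (5 + b) + 4 = 9 + b)
C(-27, K)*L = (9 + 14)*(-32) = 23*(-32) = -736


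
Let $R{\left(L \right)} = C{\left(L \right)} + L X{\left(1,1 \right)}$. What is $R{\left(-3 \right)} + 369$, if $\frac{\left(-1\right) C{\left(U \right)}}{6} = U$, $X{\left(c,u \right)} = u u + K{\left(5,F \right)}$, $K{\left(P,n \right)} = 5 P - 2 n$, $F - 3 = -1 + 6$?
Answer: $357$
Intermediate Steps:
$F = 8$ ($F = 3 + \left(-1 + 6\right) = 3 + 5 = 8$)
$K{\left(P,n \right)} = - 2 n + 5 P$
$X{\left(c,u \right)} = 9 + u^{2}$ ($X{\left(c,u \right)} = u u + \left(\left(-2\right) 8 + 5 \cdot 5\right) = u^{2} + \left(-16 + 25\right) = u^{2} + 9 = 9 + u^{2}$)
$C{\left(U \right)} = - 6 U$
$R{\left(L \right)} = 4 L$ ($R{\left(L \right)} = - 6 L + L \left(9 + 1^{2}\right) = - 6 L + L \left(9 + 1\right) = - 6 L + L 10 = - 6 L + 10 L = 4 L$)
$R{\left(-3 \right)} + 369 = 4 \left(-3\right) + 369 = -12 + 369 = 357$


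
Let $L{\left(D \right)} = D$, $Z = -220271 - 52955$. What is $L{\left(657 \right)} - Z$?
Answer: $273883$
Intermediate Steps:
$Z = -273226$ ($Z = -220271 - 52955 = -273226$)
$L{\left(657 \right)} - Z = 657 - -273226 = 657 + 273226 = 273883$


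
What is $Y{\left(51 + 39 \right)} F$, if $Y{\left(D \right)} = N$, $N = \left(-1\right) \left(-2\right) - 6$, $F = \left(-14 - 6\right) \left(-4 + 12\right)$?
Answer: $640$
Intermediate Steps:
$F = -160$ ($F = \left(-20\right) 8 = -160$)
$N = -4$ ($N = 2 - 6 = -4$)
$Y{\left(D \right)} = -4$
$Y{\left(51 + 39 \right)} F = \left(-4\right) \left(-160\right) = 640$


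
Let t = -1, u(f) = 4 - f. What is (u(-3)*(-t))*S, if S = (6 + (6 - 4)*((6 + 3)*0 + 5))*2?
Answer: 224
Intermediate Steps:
S = 32 (S = (6 + 2*(9*0 + 5))*2 = (6 + 2*(0 + 5))*2 = (6 + 2*5)*2 = (6 + 10)*2 = 16*2 = 32)
(u(-3)*(-t))*S = ((4 - 1*(-3))*(-1*(-1)))*32 = ((4 + 3)*1)*32 = (7*1)*32 = 7*32 = 224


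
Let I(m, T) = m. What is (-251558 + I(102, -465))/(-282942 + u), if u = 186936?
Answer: 125728/48003 ≈ 2.6192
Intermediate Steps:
(-251558 + I(102, -465))/(-282942 + u) = (-251558 + 102)/(-282942 + 186936) = -251456/(-96006) = -251456*(-1/96006) = 125728/48003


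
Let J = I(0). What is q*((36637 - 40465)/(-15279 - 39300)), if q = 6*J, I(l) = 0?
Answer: 0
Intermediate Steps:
J = 0
q = 0 (q = 6*0 = 0)
q*((36637 - 40465)/(-15279 - 39300)) = 0*((36637 - 40465)/(-15279 - 39300)) = 0*(-3828/(-54579)) = 0*(-3828*(-1/54579)) = 0*(1276/18193) = 0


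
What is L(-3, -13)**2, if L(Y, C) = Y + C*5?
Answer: 4624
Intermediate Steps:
L(Y, C) = Y + 5*C
L(-3, -13)**2 = (-3 + 5*(-13))**2 = (-3 - 65)**2 = (-68)**2 = 4624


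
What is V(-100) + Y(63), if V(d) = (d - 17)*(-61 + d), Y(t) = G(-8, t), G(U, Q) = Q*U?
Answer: 18333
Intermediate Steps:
Y(t) = -8*t (Y(t) = t*(-8) = -8*t)
V(d) = (-61 + d)*(-17 + d) (V(d) = (-17 + d)*(-61 + d) = (-61 + d)*(-17 + d))
V(-100) + Y(63) = (1037 + (-100)**2 - 78*(-100)) - 8*63 = (1037 + 10000 + 7800) - 504 = 18837 - 504 = 18333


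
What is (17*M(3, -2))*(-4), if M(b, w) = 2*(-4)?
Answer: 544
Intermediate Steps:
M(b, w) = -8
(17*M(3, -2))*(-4) = (17*(-8))*(-4) = -136*(-4) = 544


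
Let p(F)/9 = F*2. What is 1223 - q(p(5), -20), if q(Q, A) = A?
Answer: 1243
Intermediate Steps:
p(F) = 18*F (p(F) = 9*(F*2) = 9*(2*F) = 18*F)
1223 - q(p(5), -20) = 1223 - 1*(-20) = 1223 + 20 = 1243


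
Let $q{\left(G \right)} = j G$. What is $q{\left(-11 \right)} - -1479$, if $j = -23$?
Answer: $1732$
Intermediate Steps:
$q{\left(G \right)} = - 23 G$
$q{\left(-11 \right)} - -1479 = \left(-23\right) \left(-11\right) - -1479 = 253 + 1479 = 1732$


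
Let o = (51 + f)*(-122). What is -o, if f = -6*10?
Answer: -1098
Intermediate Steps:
f = -60
o = 1098 (o = (51 - 60)*(-122) = -9*(-122) = 1098)
-o = -1*1098 = -1098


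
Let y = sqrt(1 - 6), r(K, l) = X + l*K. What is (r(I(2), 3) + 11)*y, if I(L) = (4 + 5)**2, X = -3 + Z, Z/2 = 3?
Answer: 257*I*sqrt(5) ≈ 574.67*I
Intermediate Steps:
Z = 6 (Z = 2*3 = 6)
X = 3 (X = -3 + 6 = 3)
I(L) = 81 (I(L) = 9**2 = 81)
r(K, l) = 3 + K*l (r(K, l) = 3 + l*K = 3 + K*l)
y = I*sqrt(5) (y = sqrt(-5) = I*sqrt(5) ≈ 2.2361*I)
(r(I(2), 3) + 11)*y = ((3 + 81*3) + 11)*(I*sqrt(5)) = ((3 + 243) + 11)*(I*sqrt(5)) = (246 + 11)*(I*sqrt(5)) = 257*(I*sqrt(5)) = 257*I*sqrt(5)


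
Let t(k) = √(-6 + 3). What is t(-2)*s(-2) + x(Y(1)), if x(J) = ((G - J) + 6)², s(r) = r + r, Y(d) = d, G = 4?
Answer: 81 - 4*I*√3 ≈ 81.0 - 6.9282*I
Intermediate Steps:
t(k) = I*√3 (t(k) = √(-3) = I*√3)
s(r) = 2*r
x(J) = (10 - J)² (x(J) = ((4 - J) + 6)² = (10 - J)²)
t(-2)*s(-2) + x(Y(1)) = (I*√3)*(2*(-2)) + (10 - 1*1)² = (I*√3)*(-4) + (10 - 1)² = -4*I*√3 + 9² = -4*I*√3 + 81 = 81 - 4*I*√3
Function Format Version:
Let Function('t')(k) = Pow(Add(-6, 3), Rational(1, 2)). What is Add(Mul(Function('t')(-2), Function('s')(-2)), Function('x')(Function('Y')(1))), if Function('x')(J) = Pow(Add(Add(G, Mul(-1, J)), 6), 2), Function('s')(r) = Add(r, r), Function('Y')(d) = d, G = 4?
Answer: Add(81, Mul(-4, I, Pow(3, Rational(1, 2)))) ≈ Add(81.000, Mul(-6.9282, I))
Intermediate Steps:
Function('t')(k) = Mul(I, Pow(3, Rational(1, 2))) (Function('t')(k) = Pow(-3, Rational(1, 2)) = Mul(I, Pow(3, Rational(1, 2))))
Function('s')(r) = Mul(2, r)
Function('x')(J) = Pow(Add(10, Mul(-1, J)), 2) (Function('x')(J) = Pow(Add(Add(4, Mul(-1, J)), 6), 2) = Pow(Add(10, Mul(-1, J)), 2))
Add(Mul(Function('t')(-2), Function('s')(-2)), Function('x')(Function('Y')(1))) = Add(Mul(Mul(I, Pow(3, Rational(1, 2))), Mul(2, -2)), Pow(Add(10, Mul(-1, 1)), 2)) = Add(Mul(Mul(I, Pow(3, Rational(1, 2))), -4), Pow(Add(10, -1), 2)) = Add(Mul(-4, I, Pow(3, Rational(1, 2))), Pow(9, 2)) = Add(Mul(-4, I, Pow(3, Rational(1, 2))), 81) = Add(81, Mul(-4, I, Pow(3, Rational(1, 2))))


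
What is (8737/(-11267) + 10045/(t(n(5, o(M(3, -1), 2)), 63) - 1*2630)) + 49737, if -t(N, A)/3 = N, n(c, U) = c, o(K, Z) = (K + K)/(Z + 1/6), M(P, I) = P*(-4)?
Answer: 296417348815/5960243 ≈ 49732.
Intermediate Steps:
M(P, I) = -4*P
o(K, Z) = 2*K/(1/6 + Z) (o(K, Z) = (2*K)/(Z + 1/6) = (2*K)/(1/6 + Z) = 2*K/(1/6 + Z))
t(N, A) = -3*N
(8737/(-11267) + 10045/(t(n(5, o(M(3, -1), 2)), 63) - 1*2630)) + 49737 = (8737/(-11267) + 10045/(-3*5 - 1*2630)) + 49737 = (8737*(-1/11267) + 10045/(-15 - 2630)) + 49737 = (-8737/11267 + 10045/(-2645)) + 49737 = (-8737/11267 + 10045*(-1/2645)) + 49737 = (-8737/11267 - 2009/529) + 49737 = -27257276/5960243 + 49737 = 296417348815/5960243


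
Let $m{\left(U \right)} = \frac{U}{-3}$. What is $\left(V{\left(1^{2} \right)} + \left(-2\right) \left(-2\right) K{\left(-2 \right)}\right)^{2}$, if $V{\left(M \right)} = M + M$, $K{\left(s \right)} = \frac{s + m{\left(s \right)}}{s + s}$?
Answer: $\frac{100}{9} \approx 11.111$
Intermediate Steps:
$m{\left(U \right)} = - \frac{U}{3}$ ($m{\left(U \right)} = U \left(- \frac{1}{3}\right) = - \frac{U}{3}$)
$K{\left(s \right)} = \frac{1}{3}$ ($K{\left(s \right)} = \frac{s - \frac{s}{3}}{s + s} = \frac{\frac{2}{3} s}{2 s} = \frac{2 s}{3} \frac{1}{2 s} = \frac{1}{3}$)
$V{\left(M \right)} = 2 M$
$\left(V{\left(1^{2} \right)} + \left(-2\right) \left(-2\right) K{\left(-2 \right)}\right)^{2} = \left(2 \cdot 1^{2} + \left(-2\right) \left(-2\right) \frac{1}{3}\right)^{2} = \left(2 \cdot 1 + 4 \cdot \frac{1}{3}\right)^{2} = \left(2 + \frac{4}{3}\right)^{2} = \left(\frac{10}{3}\right)^{2} = \frac{100}{9}$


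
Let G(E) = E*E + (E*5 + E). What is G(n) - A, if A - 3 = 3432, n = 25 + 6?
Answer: -2288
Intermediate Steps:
n = 31
G(E) = E² + 6*E (G(E) = E² + (5*E + E) = E² + 6*E)
A = 3435 (A = 3 + 3432 = 3435)
G(n) - A = 31*(6 + 31) - 1*3435 = 31*37 - 3435 = 1147 - 3435 = -2288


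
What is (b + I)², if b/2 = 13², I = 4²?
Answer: 125316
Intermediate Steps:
I = 16
b = 338 (b = 2*13² = 2*169 = 338)
(b + I)² = (338 + 16)² = 354² = 125316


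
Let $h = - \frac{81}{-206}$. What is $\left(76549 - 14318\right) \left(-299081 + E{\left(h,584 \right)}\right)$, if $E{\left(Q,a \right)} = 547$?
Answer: $-18578069354$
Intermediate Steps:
$h = \frac{81}{206}$ ($h = \left(-81\right) \left(- \frac{1}{206}\right) = \frac{81}{206} \approx 0.3932$)
$\left(76549 - 14318\right) \left(-299081 + E{\left(h,584 \right)}\right) = \left(76549 - 14318\right) \left(-299081 + 547\right) = 62231 \left(-298534\right) = -18578069354$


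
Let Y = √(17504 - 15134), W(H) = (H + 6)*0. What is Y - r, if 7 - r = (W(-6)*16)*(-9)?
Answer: -7 + √2370 ≈ 41.683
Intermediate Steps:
W(H) = 0 (W(H) = (6 + H)*0 = 0)
Y = √2370 ≈ 48.683
r = 7 (r = 7 - 0*16*(-9) = 7 - 0*(-9) = 7 - 1*0 = 7 + 0 = 7)
Y - r = √2370 - 1*7 = √2370 - 7 = -7 + √2370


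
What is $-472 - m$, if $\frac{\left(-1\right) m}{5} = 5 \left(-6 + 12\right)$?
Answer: $-322$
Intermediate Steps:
$m = -150$ ($m = - 5 \cdot 5 \left(-6 + 12\right) = - 5 \cdot 5 \cdot 6 = \left(-5\right) 30 = -150$)
$-472 - m = -472 - -150 = -472 + 150 = -322$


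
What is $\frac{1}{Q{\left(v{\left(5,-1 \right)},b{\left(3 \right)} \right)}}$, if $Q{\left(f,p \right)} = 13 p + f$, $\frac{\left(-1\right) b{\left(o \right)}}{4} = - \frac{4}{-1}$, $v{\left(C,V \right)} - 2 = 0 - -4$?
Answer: $- \frac{1}{202} \approx -0.0049505$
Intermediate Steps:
$v{\left(C,V \right)} = 6$ ($v{\left(C,V \right)} = 2 + \left(0 - -4\right) = 2 + \left(0 + 4\right) = 2 + 4 = 6$)
$b{\left(o \right)} = -16$ ($b{\left(o \right)} = - 4 \left(- \frac{4}{-1}\right) = - 4 \left(\left(-4\right) \left(-1\right)\right) = \left(-4\right) 4 = -16$)
$Q{\left(f,p \right)} = f + 13 p$
$\frac{1}{Q{\left(v{\left(5,-1 \right)},b{\left(3 \right)} \right)}} = \frac{1}{6 + 13 \left(-16\right)} = \frac{1}{6 - 208} = \frac{1}{-202} = - \frac{1}{202}$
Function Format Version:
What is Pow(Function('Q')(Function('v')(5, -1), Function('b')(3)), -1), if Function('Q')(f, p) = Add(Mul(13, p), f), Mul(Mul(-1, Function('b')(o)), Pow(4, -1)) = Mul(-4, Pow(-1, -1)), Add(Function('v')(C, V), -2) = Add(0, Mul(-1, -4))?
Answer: Rational(-1, 202) ≈ -0.0049505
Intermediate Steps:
Function('v')(C, V) = 6 (Function('v')(C, V) = Add(2, Add(0, Mul(-1, -4))) = Add(2, Add(0, 4)) = Add(2, 4) = 6)
Function('b')(o) = -16 (Function('b')(o) = Mul(-4, Mul(-4, Pow(-1, -1))) = Mul(-4, Mul(-4, -1)) = Mul(-4, 4) = -16)
Function('Q')(f, p) = Add(f, Mul(13, p))
Pow(Function('Q')(Function('v')(5, -1), Function('b')(3)), -1) = Pow(Add(6, Mul(13, -16)), -1) = Pow(Add(6, -208), -1) = Pow(-202, -1) = Rational(-1, 202)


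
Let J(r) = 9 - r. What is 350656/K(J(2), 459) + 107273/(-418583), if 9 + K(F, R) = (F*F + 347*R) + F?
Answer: 16210988261/8336080445 ≈ 1.9447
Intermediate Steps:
K(F, R) = -9 + F + F**2 + 347*R (K(F, R) = -9 + ((F*F + 347*R) + F) = -9 + ((F**2 + 347*R) + F) = -9 + (F + F**2 + 347*R) = -9 + F + F**2 + 347*R)
350656/K(J(2), 459) + 107273/(-418583) = 350656/(-9 + (9 - 1*2) + (9 - 1*2)**2 + 347*459) + 107273/(-418583) = 350656/(-9 + (9 - 2) + (9 - 2)**2 + 159273) + 107273*(-1/418583) = 350656/(-9 + 7 + 7**2 + 159273) - 107273/418583 = 350656/(-9 + 7 + 49 + 159273) - 107273/418583 = 350656/159320 - 107273/418583 = 350656*(1/159320) - 107273/418583 = 43832/19915 - 107273/418583 = 16210988261/8336080445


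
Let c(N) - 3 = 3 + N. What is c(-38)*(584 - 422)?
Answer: -5184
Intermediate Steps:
c(N) = 6 + N (c(N) = 3 + (3 + N) = 6 + N)
c(-38)*(584 - 422) = (6 - 38)*(584 - 422) = -32*162 = -5184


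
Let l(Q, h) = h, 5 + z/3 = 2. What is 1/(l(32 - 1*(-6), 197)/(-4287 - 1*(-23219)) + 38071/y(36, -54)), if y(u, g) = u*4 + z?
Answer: 2555820/720786767 ≈ 0.0035459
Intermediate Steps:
z = -9 (z = -15 + 3*2 = -15 + 6 = -9)
y(u, g) = -9 + 4*u (y(u, g) = u*4 - 9 = 4*u - 9 = -9 + 4*u)
1/(l(32 - 1*(-6), 197)/(-4287 - 1*(-23219)) + 38071/y(36, -54)) = 1/(197/(-4287 - 1*(-23219)) + 38071/(-9 + 4*36)) = 1/(197/(-4287 + 23219) + 38071/(-9 + 144)) = 1/(197/18932 + 38071/135) = 1/(720786767/2555820) = 2555820/720786767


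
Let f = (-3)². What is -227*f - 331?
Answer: -2374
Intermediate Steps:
f = 9
-227*f - 331 = -227*9 - 331 = -2043 - 331 = -2374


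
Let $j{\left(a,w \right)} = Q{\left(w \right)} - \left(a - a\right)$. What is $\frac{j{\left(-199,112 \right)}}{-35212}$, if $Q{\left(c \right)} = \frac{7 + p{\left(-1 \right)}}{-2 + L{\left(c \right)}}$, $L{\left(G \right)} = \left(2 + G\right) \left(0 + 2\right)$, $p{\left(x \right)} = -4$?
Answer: $- \frac{3}{7957912} \approx -3.7698 \cdot 10^{-7}$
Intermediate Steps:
$L{\left(G \right)} = 4 + 2 G$ ($L{\left(G \right)} = \left(2 + G\right) 2 = 4 + 2 G$)
$Q{\left(c \right)} = \frac{3}{2 + 2 c}$ ($Q{\left(c \right)} = \frac{7 - 4}{-2 + \left(4 + 2 c\right)} = \frac{3}{2 + 2 c}$)
$j{\left(a,w \right)} = \frac{3}{2 \left(1 + w\right)}$ ($j{\left(a,w \right)} = \frac{3}{2 \left(1 + w\right)} - \left(a - a\right) = \frac{3}{2 \left(1 + w\right)} - 0 = \frac{3}{2 \left(1 + w\right)} + 0 = \frac{3}{2 \left(1 + w\right)}$)
$\frac{j{\left(-199,112 \right)}}{-35212} = \frac{\frac{3}{2} \frac{1}{1 + 112}}{-35212} = \frac{3}{2 \cdot 113} \left(- \frac{1}{35212}\right) = \frac{3}{2} \cdot \frac{1}{113} \left(- \frac{1}{35212}\right) = \frac{3}{226} \left(- \frac{1}{35212}\right) = - \frac{3}{7957912}$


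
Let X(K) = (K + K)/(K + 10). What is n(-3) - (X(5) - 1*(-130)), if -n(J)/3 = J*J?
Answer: -473/3 ≈ -157.67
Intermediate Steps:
X(K) = 2*K/(10 + K) (X(K) = (2*K)/(10 + K) = 2*K/(10 + K))
n(J) = -3*J² (n(J) = -3*J*J = -3*J²)
n(-3) - (X(5) - 1*(-130)) = -3*(-3)² - (2*5/(10 + 5) - 1*(-130)) = -3*9 - (2*5/15 + 130) = -27 - (2*5*(1/15) + 130) = -27 - (⅔ + 130) = -27 - 1*392/3 = -27 - 392/3 = -473/3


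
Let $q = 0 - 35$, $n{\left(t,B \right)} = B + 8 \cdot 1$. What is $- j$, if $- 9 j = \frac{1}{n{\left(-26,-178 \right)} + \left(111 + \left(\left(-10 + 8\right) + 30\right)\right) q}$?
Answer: $- \frac{1}{45315} \approx -2.2068 \cdot 10^{-5}$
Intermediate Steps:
$n{\left(t,B \right)} = 8 + B$ ($n{\left(t,B \right)} = B + 8 = 8 + B$)
$q = -35$ ($q = 0 - 35 = -35$)
$j = \frac{1}{45315}$ ($j = - \frac{1}{9 \left(\left(8 - 178\right) + \left(111 + \left(\left(-10 + 8\right) + 30\right)\right) \left(-35\right)\right)} = - \frac{1}{9 \left(-170 + \left(111 + \left(-2 + 30\right)\right) \left(-35\right)\right)} = - \frac{1}{9 \left(-170 + \left(111 + 28\right) \left(-35\right)\right)} = - \frac{1}{9 \left(-170 + 139 \left(-35\right)\right)} = - \frac{1}{9 \left(-170 - 4865\right)} = - \frac{1}{9 \left(-5035\right)} = \left(- \frac{1}{9}\right) \left(- \frac{1}{5035}\right) = \frac{1}{45315} \approx 2.2068 \cdot 10^{-5}$)
$- j = \left(-1\right) \frac{1}{45315} = - \frac{1}{45315}$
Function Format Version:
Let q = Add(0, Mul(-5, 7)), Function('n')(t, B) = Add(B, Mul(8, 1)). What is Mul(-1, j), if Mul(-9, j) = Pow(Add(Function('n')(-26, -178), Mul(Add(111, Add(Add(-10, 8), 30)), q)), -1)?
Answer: Rational(-1, 45315) ≈ -2.2068e-5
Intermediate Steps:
Function('n')(t, B) = Add(8, B) (Function('n')(t, B) = Add(B, 8) = Add(8, B))
q = -35 (q = Add(0, -35) = -35)
j = Rational(1, 45315) (j = Mul(Rational(-1, 9), Pow(Add(Add(8, -178), Mul(Add(111, Add(Add(-10, 8), 30)), -35)), -1)) = Mul(Rational(-1, 9), Pow(Add(-170, Mul(Add(111, Add(-2, 30)), -35)), -1)) = Mul(Rational(-1, 9), Pow(Add(-170, Mul(Add(111, 28), -35)), -1)) = Mul(Rational(-1, 9), Pow(Add(-170, Mul(139, -35)), -1)) = Mul(Rational(-1, 9), Pow(Add(-170, -4865), -1)) = Mul(Rational(-1, 9), Pow(-5035, -1)) = Mul(Rational(-1, 9), Rational(-1, 5035)) = Rational(1, 45315) ≈ 2.2068e-5)
Mul(-1, j) = Mul(-1, Rational(1, 45315)) = Rational(-1, 45315)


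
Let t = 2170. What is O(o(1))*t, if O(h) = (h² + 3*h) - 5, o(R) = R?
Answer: -2170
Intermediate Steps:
O(h) = -5 + h² + 3*h
O(o(1))*t = (-5 + 1² + 3*1)*2170 = (-5 + 1 + 3)*2170 = -1*2170 = -2170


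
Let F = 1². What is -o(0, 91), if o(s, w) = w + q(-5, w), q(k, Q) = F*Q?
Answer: -182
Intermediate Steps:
F = 1
q(k, Q) = Q (q(k, Q) = 1*Q = Q)
o(s, w) = 2*w (o(s, w) = w + w = 2*w)
-o(0, 91) = -2*91 = -1*182 = -182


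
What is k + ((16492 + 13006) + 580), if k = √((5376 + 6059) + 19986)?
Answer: 30078 + √31421 ≈ 30255.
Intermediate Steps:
k = √31421 (k = √(11435 + 19986) = √31421 ≈ 177.26)
k + ((16492 + 13006) + 580) = √31421 + ((16492 + 13006) + 580) = √31421 + (29498 + 580) = √31421 + 30078 = 30078 + √31421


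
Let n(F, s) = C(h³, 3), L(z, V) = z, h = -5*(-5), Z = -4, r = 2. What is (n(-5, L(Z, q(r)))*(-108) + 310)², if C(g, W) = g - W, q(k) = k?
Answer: 2845516901956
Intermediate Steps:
h = 25
n(F, s) = 15622 (n(F, s) = 25³ - 1*3 = 15625 - 3 = 15622)
(n(-5, L(Z, q(r)))*(-108) + 310)² = (15622*(-108) + 310)² = (-1687176 + 310)² = (-1686866)² = 2845516901956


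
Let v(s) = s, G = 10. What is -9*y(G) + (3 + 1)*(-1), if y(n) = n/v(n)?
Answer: -13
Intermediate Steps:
y(n) = 1 (y(n) = n/n = 1)
-9*y(G) + (3 + 1)*(-1) = -9*1 + (3 + 1)*(-1) = -9 + 4*(-1) = -9 - 4 = -13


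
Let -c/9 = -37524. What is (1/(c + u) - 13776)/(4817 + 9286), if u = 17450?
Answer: -4892766815/5008906098 ≈ -0.97681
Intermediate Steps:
c = 337716 (c = -9*(-37524) = 337716)
(1/(c + u) - 13776)/(4817 + 9286) = (1/(337716 + 17450) - 13776)/(4817 + 9286) = (1/355166 - 13776)/14103 = (1/355166 - 13776)*(1/14103) = -4892766815/355166*1/14103 = -4892766815/5008906098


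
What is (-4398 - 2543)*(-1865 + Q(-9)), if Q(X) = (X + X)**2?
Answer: 10696081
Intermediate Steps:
Q(X) = 4*X**2 (Q(X) = (2*X)**2 = 4*X**2)
(-4398 - 2543)*(-1865 + Q(-9)) = (-4398 - 2543)*(-1865 + 4*(-9)**2) = -6941*(-1865 + 4*81) = -6941*(-1865 + 324) = -6941*(-1541) = 10696081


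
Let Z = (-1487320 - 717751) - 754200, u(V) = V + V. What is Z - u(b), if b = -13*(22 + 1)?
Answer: -2958673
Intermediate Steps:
b = -299 (b = -13*23 = -299)
u(V) = 2*V
Z = -2959271 (Z = -2205071 - 754200 = -2959271)
Z - u(b) = -2959271 - 2*(-299) = -2959271 - 1*(-598) = -2959271 + 598 = -2958673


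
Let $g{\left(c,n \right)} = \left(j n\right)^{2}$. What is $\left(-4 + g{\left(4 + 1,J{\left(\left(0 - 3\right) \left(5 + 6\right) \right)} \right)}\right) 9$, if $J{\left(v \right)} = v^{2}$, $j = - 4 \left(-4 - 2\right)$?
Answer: $6147814428$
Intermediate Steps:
$j = 24$ ($j = \left(-4\right) \left(-6\right) = 24$)
$g{\left(c,n \right)} = 576 n^{2}$ ($g{\left(c,n \right)} = \left(24 n\right)^{2} = 576 n^{2}$)
$\left(-4 + g{\left(4 + 1,J{\left(\left(0 - 3\right) \left(5 + 6\right) \right)} \right)}\right) 9 = \left(-4 + 576 \left(\left(\left(0 - 3\right) \left(5 + 6\right)\right)^{2}\right)^{2}\right) 9 = \left(-4 + 576 \left(\left(\left(-3\right) 11\right)^{2}\right)^{2}\right) 9 = \left(-4 + 576 \left(\left(-33\right)^{2}\right)^{2}\right) 9 = \left(-4 + 576 \cdot 1089^{2}\right) 9 = \left(-4 + 576 \cdot 1185921\right) 9 = \left(-4 + 683090496\right) 9 = 683090492 \cdot 9 = 6147814428$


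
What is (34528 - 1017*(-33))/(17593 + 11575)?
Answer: 68089/29168 ≈ 2.3344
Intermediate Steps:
(34528 - 1017*(-33))/(17593 + 11575) = (34528 + 33561)/29168 = 68089*(1/29168) = 68089/29168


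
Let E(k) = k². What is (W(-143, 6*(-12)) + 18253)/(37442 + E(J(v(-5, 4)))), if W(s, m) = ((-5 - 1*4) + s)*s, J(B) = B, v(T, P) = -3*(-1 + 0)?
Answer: 39989/37451 ≈ 1.0678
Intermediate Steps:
v(T, P) = 3 (v(T, P) = -3*(-1) = 3)
W(s, m) = s*(-9 + s) (W(s, m) = ((-5 - 4) + s)*s = (-9 + s)*s = s*(-9 + s))
(W(-143, 6*(-12)) + 18253)/(37442 + E(J(v(-5, 4)))) = (-143*(-9 - 143) + 18253)/(37442 + 3²) = (-143*(-152) + 18253)/(37442 + 9) = (21736 + 18253)/37451 = 39989*(1/37451) = 39989/37451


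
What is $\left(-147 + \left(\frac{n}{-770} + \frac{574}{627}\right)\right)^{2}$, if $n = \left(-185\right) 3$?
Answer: $\frac{1628183656009}{77053284} \approx 21131.0$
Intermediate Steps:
$n = -555$
$\left(-147 + \left(\frac{n}{-770} + \frac{574}{627}\right)\right)^{2} = \left(-147 + \left(- \frac{555}{-770} + \frac{574}{627}\right)\right)^{2} = \left(-147 + \left(\left(-555\right) \left(- \frac{1}{770}\right) + 574 \cdot \frac{1}{627}\right)\right)^{2} = \left(-147 + \left(\frac{111}{154} + \frac{574}{627}\right)\right)^{2} = \left(-147 + \frac{14363}{8778}\right)^{2} = \left(- \frac{1276003}{8778}\right)^{2} = \frac{1628183656009}{77053284}$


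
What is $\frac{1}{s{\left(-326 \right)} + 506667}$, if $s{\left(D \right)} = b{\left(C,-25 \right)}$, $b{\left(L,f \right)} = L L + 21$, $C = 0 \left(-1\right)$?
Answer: $\frac{1}{506688} \approx 1.9736 \cdot 10^{-6}$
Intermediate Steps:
$C = 0$
$b{\left(L,f \right)} = 21 + L^{2}$ ($b{\left(L,f \right)} = L^{2} + 21 = 21 + L^{2}$)
$s{\left(D \right)} = 21$ ($s{\left(D \right)} = 21 + 0^{2} = 21 + 0 = 21$)
$\frac{1}{s{\left(-326 \right)} + 506667} = \frac{1}{21 + 506667} = \frac{1}{506688}$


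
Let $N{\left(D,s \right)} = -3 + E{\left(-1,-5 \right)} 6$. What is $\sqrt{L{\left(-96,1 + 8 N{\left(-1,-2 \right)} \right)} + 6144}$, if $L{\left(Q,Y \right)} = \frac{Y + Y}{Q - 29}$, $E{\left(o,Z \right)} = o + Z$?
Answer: $\frac{\sqrt{3843110}}{25} \approx 78.415$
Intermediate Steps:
$E{\left(o,Z \right)} = Z + o$
$N{\left(D,s \right)} = -39$ ($N{\left(D,s \right)} = -3 + \left(-5 - 1\right) 6 = -3 - 36 = -39$)
$L{\left(Q,Y \right)} = \frac{2 Y}{-29 + Q}$
$\sqrt{L{\left(-96,1 + 8 N{\left(-1,-2 \right)} \right)} + 6144} = \sqrt{\frac{2 \left(1 + 8 \left(-39\right)\right)}{-29 - 96} + 6144} = \sqrt{\frac{2 \left(1 - 312\right)}{-125} + 6144} = \sqrt{2 \left(-311\right) \left(- \frac{1}{125}\right) + 6144} = \sqrt{\frac{622}{125} + 6144} = \sqrt{\frac{768622}{125}} = \frac{\sqrt{3843110}}{25}$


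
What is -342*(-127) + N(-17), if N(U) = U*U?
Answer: 43723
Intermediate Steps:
N(U) = U²
-342*(-127) + N(-17) = -342*(-127) + (-17)² = 43434 + 289 = 43723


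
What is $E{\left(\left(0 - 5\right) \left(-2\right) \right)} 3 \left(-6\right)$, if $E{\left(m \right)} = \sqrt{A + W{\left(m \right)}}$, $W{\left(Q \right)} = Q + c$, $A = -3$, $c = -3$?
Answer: $-36$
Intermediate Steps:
$W{\left(Q \right)} = -3 + Q$ ($W{\left(Q \right)} = Q - 3 = -3 + Q$)
$E{\left(m \right)} = \sqrt{-6 + m}$ ($E{\left(m \right)} = \sqrt{-3 + \left(-3 + m\right)} = \sqrt{-6 + m}$)
$E{\left(\left(0 - 5\right) \left(-2\right) \right)} 3 \left(-6\right) = \sqrt{-6 + \left(0 - 5\right) \left(-2\right)} 3 \left(-6\right) = \sqrt{-6 - -10} \cdot 3 \left(-6\right) = \sqrt{-6 + 10} \cdot 3 \left(-6\right) = \sqrt{4} \cdot 3 \left(-6\right) = 2 \cdot 3 \left(-6\right) = 6 \left(-6\right) = -36$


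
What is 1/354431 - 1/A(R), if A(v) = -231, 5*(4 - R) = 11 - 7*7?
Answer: 658/151899 ≈ 0.0043318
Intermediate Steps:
R = 58/5 (R = 4 - (11 - 7*7)/5 = 4 - (11 - 49)/5 = 4 - ⅕*(-38) = 4 + 38/5 = 58/5 ≈ 11.600)
1/354431 - 1/A(R) = 1/354431 - 1/(-231) = 1/354431 - 1*(-1/231) = 1/354431 + 1/231 = 658/151899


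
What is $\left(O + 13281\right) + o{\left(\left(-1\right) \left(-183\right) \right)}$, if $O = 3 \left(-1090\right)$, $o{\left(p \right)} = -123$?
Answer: $9888$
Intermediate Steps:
$O = -3270$
$\left(O + 13281\right) + o{\left(\left(-1\right) \left(-183\right) \right)} = \left(-3270 + 13281\right) - 123 = 10011 - 123 = 9888$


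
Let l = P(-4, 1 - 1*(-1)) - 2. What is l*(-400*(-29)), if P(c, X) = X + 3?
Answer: 34800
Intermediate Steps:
P(c, X) = 3 + X
l = 3 (l = (3 + (1 - 1*(-1))) - 2 = (3 + (1 + 1)) - 2 = (3 + 2) - 2 = 5 - 2 = 3)
l*(-400*(-29)) = 3*(-400*(-29)) = 3*11600 = 34800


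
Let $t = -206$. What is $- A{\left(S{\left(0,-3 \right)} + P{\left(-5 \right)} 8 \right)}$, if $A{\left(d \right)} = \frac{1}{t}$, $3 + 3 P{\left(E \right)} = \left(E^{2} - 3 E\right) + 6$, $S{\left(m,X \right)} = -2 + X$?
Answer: $\frac{1}{206} \approx 0.0048544$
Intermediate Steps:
$P{\left(E \right)} = 1 - E + \frac{E^{2}}{3}$ ($P{\left(E \right)} = -1 + \frac{\left(E^{2} - 3 E\right) + 6}{3} = -1 + \frac{6 + E^{2} - 3 E}{3} = -1 + \left(2 - E + \frac{E^{2}}{3}\right) = 1 - E + \frac{E^{2}}{3}$)
$A{\left(d \right)} = - \frac{1}{206}$ ($A{\left(d \right)} = \frac{1}{-206} = - \frac{1}{206}$)
$- A{\left(S{\left(0,-3 \right)} + P{\left(-5 \right)} 8 \right)} = \left(-1\right) \left(- \frac{1}{206}\right) = \frac{1}{206}$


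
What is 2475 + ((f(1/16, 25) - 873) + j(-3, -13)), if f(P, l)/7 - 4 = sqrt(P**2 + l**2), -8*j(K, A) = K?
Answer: 13043/8 + 7*sqrt(160001)/16 ≈ 1805.4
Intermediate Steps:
j(K, A) = -K/8
f(P, l) = 28 + 7*sqrt(P**2 + l**2)
2475 + ((f(1/16, 25) - 873) + j(-3, -13)) = 2475 + (((28 + 7*sqrt((1/16)**2 + 25**2)) - 873) - 1/8*(-3)) = 2475 + (((28 + 7*sqrt((1/16)**2 + 625)) - 873) + 3/8) = 2475 + (((28 + 7*sqrt(1/256 + 625)) - 873) + 3/8) = 2475 + (((28 + 7*sqrt(160001/256)) - 873) + 3/8) = 2475 + (((28 + 7*(sqrt(160001)/16)) - 873) + 3/8) = 2475 + (((28 + 7*sqrt(160001)/16) - 873) + 3/8) = 2475 + ((-845 + 7*sqrt(160001)/16) + 3/8) = 2475 + (-6757/8 + 7*sqrt(160001)/16) = 13043/8 + 7*sqrt(160001)/16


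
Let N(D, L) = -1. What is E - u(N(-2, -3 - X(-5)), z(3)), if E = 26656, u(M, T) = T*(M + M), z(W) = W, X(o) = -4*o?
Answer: 26662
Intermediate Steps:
u(M, T) = 2*M*T (u(M, T) = T*(2*M) = 2*M*T)
E - u(N(-2, -3 - X(-5)), z(3)) = 26656 - 2*(-1)*3 = 26656 - 1*(-6) = 26656 + 6 = 26662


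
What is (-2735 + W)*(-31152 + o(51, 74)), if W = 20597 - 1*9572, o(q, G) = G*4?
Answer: -255796240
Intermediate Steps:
o(q, G) = 4*G
W = 11025 (W = 20597 - 9572 = 11025)
(-2735 + W)*(-31152 + o(51, 74)) = (-2735 + 11025)*(-31152 + 4*74) = 8290*(-31152 + 296) = 8290*(-30856) = -255796240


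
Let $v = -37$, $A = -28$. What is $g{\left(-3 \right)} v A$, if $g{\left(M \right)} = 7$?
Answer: $7252$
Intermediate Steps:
$g{\left(-3 \right)} v A = 7 \left(-37\right) \left(-28\right) = \left(-259\right) \left(-28\right) = 7252$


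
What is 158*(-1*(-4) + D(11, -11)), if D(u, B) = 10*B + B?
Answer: -18486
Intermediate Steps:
D(u, B) = 11*B
158*(-1*(-4) + D(11, -11)) = 158*(-1*(-4) + 11*(-11)) = 158*(4 - 121) = 158*(-117) = -18486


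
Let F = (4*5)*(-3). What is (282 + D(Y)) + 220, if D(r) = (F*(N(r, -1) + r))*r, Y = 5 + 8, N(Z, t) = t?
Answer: -8858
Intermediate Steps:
F = -60 (F = 20*(-3) = -60)
Y = 13
D(r) = r*(60 - 60*r) (D(r) = (-60*(-1 + r))*r = (60 - 60*r)*r = r*(60 - 60*r))
(282 + D(Y)) + 220 = (282 + 60*13*(1 - 1*13)) + 220 = (282 + 60*13*(1 - 13)) + 220 = (282 + 60*13*(-12)) + 220 = (282 - 9360) + 220 = -9078 + 220 = -8858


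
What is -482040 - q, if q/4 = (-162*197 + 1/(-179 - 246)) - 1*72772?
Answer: -26900796/425 ≈ -63296.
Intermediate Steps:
q = -177966204/425 (q = 4*((-162*197 + 1/(-179 - 246)) - 1*72772) = 4*((-31914 + 1/(-425)) - 72772) = 4*((-31914 - 1/425) - 72772) = 4*(-13563451/425 - 72772) = 4*(-44491551/425) = -177966204/425 ≈ -4.1874e+5)
-482040 - q = -482040 - 1*(-177966204/425) = -482040 + 177966204/425 = -26900796/425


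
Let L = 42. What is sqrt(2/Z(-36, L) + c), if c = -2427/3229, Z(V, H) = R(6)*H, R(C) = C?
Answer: I*sqrt(13678115038)/135618 ≈ 0.86237*I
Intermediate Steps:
Z(V, H) = 6*H
c = -2427/3229 (c = -2427*1/3229 = -2427/3229 ≈ -0.75163)
sqrt(2/Z(-36, L) + c) = sqrt(2/((6*42)) - 2427/3229) = sqrt(2/252 - 2427/3229) = sqrt(2*(1/252) - 2427/3229) = sqrt(1/126 - 2427/3229) = sqrt(-302573/406854) = I*sqrt(13678115038)/135618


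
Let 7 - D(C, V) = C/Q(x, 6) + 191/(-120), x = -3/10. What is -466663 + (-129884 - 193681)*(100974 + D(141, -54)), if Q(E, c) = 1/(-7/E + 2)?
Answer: -252152998045/8 ≈ -3.1519e+10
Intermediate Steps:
x = -3/10 (x = -3*1/10 = -3/10 ≈ -0.30000)
Q(E, c) = 1/(2 - 7/E)
D(C, V) = 1031/120 - 76*C/3 (D(C, V) = 7 - (C/((-3/(10*(-7 + 2*(-3/10))))) + 191/(-120)) = 7 - (C/((-3/(10*(-7 - 3/5)))) + 191*(-1/120)) = 7 - (C/((-3/(10*(-38/5)))) - 191/120) = 7 - (C/((-3/10*(-5/38))) - 191/120) = 7 - (C/(3/76) - 191/120) = 7 - (C*(76/3) - 191/120) = 7 - (76*C/3 - 191/120) = 7 - (-191/120 + 76*C/3) = 7 + (191/120 - 76*C/3) = 1031/120 - 76*C/3)
-466663 + (-129884 - 193681)*(100974 + D(141, -54)) = -466663 + (-129884 - 193681)*(100974 + (1031/120 - 76/3*141)) = -466663 - 323565*(100974 + (1031/120 - 3572)) = -466663 - 323565*(100974 - 427609/120) = -466663 - 323565*11689271/120 = -466663 - 252149264741/8 = -252152998045/8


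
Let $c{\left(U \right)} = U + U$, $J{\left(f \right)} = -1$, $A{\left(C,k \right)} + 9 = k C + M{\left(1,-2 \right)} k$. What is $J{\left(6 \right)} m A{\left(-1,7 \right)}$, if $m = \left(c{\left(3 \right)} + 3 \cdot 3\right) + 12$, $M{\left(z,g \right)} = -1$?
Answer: $621$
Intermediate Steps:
$A{\left(C,k \right)} = -9 - k + C k$ ($A{\left(C,k \right)} = -9 + \left(k C - k\right) = -9 + \left(C k - k\right) = -9 + \left(- k + C k\right) = -9 - k + C k$)
$c{\left(U \right)} = 2 U$
$m = 27$ ($m = \left(2 \cdot 3 + 3 \cdot 3\right) + 12 = \left(6 + 9\right) + 12 = 15 + 12 = 27$)
$J{\left(6 \right)} m A{\left(-1,7 \right)} = \left(-1\right) 27 \left(-9 - 7 - 7\right) = - 27 \left(-9 - 7 - 7\right) = \left(-27\right) \left(-23\right) = 621$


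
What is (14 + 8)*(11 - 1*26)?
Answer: -330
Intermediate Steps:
(14 + 8)*(11 - 1*26) = 22*(11 - 26) = 22*(-15) = -330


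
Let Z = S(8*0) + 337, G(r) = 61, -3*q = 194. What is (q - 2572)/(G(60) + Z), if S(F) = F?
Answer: -3955/597 ≈ -6.6248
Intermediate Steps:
q = -194/3 (q = -⅓*194 = -194/3 ≈ -64.667)
Z = 337 (Z = 8*0 + 337 = 0 + 337 = 337)
(q - 2572)/(G(60) + Z) = (-194/3 - 2572)/(61 + 337) = -7910/3/398 = -7910/3*1/398 = -3955/597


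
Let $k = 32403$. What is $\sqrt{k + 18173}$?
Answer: $4 \sqrt{3161} \approx 224.89$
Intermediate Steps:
$\sqrt{k + 18173} = \sqrt{32403 + 18173} = \sqrt{50576} = 4 \sqrt{3161}$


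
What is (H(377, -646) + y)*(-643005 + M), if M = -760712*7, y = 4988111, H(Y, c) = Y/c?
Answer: -19230766309959381/646 ≈ -2.9769e+13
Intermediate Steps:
M = -5324984
(H(377, -646) + y)*(-643005 + M) = (377/(-646) + 4988111)*(-643005 - 5324984) = (377*(-1/646) + 4988111)*(-5967989) = (-377/646 + 4988111)*(-5967989) = (3222319329/646)*(-5967989) = -19230766309959381/646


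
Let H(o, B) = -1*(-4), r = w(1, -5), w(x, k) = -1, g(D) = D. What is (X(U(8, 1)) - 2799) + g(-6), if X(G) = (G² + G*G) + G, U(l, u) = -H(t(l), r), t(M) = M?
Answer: -2777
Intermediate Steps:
r = -1
H(o, B) = 4
U(l, u) = -4 (U(l, u) = -1*4 = -4)
X(G) = G + 2*G² (X(G) = (G² + G²) + G = 2*G² + G = G + 2*G²)
(X(U(8, 1)) - 2799) + g(-6) = (-4*(1 + 2*(-4)) - 2799) - 6 = (-4*(1 - 8) - 2799) - 6 = (-4*(-7) - 2799) - 6 = (28 - 2799) - 6 = -2771 - 6 = -2777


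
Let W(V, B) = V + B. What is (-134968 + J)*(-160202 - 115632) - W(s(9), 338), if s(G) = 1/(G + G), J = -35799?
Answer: 847860198119/18 ≈ 4.7103e+10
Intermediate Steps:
s(G) = 1/(2*G)
W(V, B) = B + V
(-134968 + J)*(-160202 - 115632) - W(s(9), 338) = (-134968 - 35799)*(-160202 - 115632) - (338 + (½)/9) = -170767*(-275834) - (338 + (½)*(⅑)) = 47103344678 - (338 + 1/18) = 47103344678 - 1*6085/18 = 47103344678 - 6085/18 = 847860198119/18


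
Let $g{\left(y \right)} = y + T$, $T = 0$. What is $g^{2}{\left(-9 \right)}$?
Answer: $81$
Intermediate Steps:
$g{\left(y \right)} = y$ ($g{\left(y \right)} = y + 0 = y$)
$g^{2}{\left(-9 \right)} = \left(-9\right)^{2} = 81$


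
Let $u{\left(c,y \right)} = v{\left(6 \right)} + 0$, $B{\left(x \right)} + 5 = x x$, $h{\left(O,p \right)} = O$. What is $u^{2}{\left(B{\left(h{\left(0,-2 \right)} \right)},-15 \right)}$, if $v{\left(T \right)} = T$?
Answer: $36$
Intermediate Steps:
$B{\left(x \right)} = -5 + x^{2}$ ($B{\left(x \right)} = -5 + x x = -5 + x^{2}$)
$u{\left(c,y \right)} = 6$ ($u{\left(c,y \right)} = 6 + 0 = 6$)
$u^{2}{\left(B{\left(h{\left(0,-2 \right)} \right)},-15 \right)} = 6^{2} = 36$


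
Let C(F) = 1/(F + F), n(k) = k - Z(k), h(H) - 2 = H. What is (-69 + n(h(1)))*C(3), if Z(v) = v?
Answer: -23/2 ≈ -11.500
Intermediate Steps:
h(H) = 2 + H
n(k) = 0 (n(k) = k - k = 0)
C(F) = 1/(2*F)
(-69 + n(h(1)))*C(3) = (-69 + 0)*((½)/3) = -69/(2*3) = -69*⅙ = -23/2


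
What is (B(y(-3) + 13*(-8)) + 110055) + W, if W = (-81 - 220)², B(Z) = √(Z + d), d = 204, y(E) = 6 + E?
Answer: 200656 + √103 ≈ 2.0067e+5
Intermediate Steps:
B(Z) = √(204 + Z) (B(Z) = √(Z + 204) = √(204 + Z))
W = 90601 (W = (-301)² = 90601)
(B(y(-3) + 13*(-8)) + 110055) + W = (√(204 + ((6 - 3) + 13*(-8))) + 110055) + 90601 = (√(204 + (3 - 104)) + 110055) + 90601 = (√(204 - 101) + 110055) + 90601 = (√103 + 110055) + 90601 = (110055 + √103) + 90601 = 200656 + √103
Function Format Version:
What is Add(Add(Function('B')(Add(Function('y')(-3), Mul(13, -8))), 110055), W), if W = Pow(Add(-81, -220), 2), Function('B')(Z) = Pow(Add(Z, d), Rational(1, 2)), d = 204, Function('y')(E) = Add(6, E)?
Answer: Add(200656, Pow(103, Rational(1, 2))) ≈ 2.0067e+5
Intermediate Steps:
Function('B')(Z) = Pow(Add(204, Z), Rational(1, 2)) (Function('B')(Z) = Pow(Add(Z, 204), Rational(1, 2)) = Pow(Add(204, Z), Rational(1, 2)))
W = 90601 (W = Pow(-301, 2) = 90601)
Add(Add(Function('B')(Add(Function('y')(-3), Mul(13, -8))), 110055), W) = Add(Add(Pow(Add(204, Add(Add(6, -3), Mul(13, -8))), Rational(1, 2)), 110055), 90601) = Add(Add(Pow(Add(204, Add(3, -104)), Rational(1, 2)), 110055), 90601) = Add(Add(Pow(Add(204, -101), Rational(1, 2)), 110055), 90601) = Add(Add(Pow(103, Rational(1, 2)), 110055), 90601) = Add(Add(110055, Pow(103, Rational(1, 2))), 90601) = Add(200656, Pow(103, Rational(1, 2)))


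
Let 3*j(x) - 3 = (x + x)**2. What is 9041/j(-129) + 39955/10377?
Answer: 980379952/230255253 ≈ 4.2578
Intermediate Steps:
j(x) = 1 + 4*x**2/3 (j(x) = 1 + (x + x)**2/3 = 1 + (2*x)**2/3 = 1 + (4*x**2)/3 = 1 + 4*x**2/3)
9041/j(-129) + 39955/10377 = 9041/(1 + (4/3)*(-129)**2) + 39955/10377 = 9041/(1 + (4/3)*16641) + 39955*(1/10377) = 9041/(1 + 22188) + 39955/10377 = 9041/22189 + 39955/10377 = 980379952/230255253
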